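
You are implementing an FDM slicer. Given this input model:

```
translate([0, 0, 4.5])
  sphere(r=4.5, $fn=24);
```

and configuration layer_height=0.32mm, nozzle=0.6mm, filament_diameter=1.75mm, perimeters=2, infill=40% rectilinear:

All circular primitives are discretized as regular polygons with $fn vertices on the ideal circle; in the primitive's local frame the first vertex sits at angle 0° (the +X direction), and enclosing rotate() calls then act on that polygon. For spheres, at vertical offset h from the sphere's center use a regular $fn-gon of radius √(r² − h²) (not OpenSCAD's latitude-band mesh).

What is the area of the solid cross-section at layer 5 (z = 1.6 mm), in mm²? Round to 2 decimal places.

36.77 mm²

At z = 1.6 mm: the sphere: section is a regular 24-gon, circumradius = √(r²−h²) = √(4.5²−2.9²) = 3.441 (area = (24/2)·3.441²·sin(360°/24) = 36.77 mm²). Overall, the cross-section is a single solid region. Net area = 36.77 mm².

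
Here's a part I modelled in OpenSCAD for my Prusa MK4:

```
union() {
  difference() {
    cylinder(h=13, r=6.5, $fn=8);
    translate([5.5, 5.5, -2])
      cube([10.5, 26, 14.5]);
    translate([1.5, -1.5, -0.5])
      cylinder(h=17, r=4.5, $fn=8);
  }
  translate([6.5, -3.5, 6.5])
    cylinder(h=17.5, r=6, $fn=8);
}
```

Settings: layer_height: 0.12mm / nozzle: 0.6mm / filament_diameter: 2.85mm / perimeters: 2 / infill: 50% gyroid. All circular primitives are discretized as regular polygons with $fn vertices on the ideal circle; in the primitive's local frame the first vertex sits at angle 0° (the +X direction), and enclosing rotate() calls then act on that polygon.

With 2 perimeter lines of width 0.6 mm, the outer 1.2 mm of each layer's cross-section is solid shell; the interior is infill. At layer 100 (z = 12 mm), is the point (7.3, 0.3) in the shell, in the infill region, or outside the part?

At z = 12 mm: the cylinder: section is a regular 8-gon, circumradius r=6.5; the cube at (5.5, 5.5) (footprint 10.5×26) is included at this height; the r=4.5 cylinder at (1.5, -1.5) contributes a regular 8-gon of circumradius 4.5; Subtracting the remaining from the first: starting from the r=6.5 cylinder, the 10.5×26 cube at (5.5, 5.5) misses the remaining region (no effect); the r=4.5 cylinder at (1.5, -1.5) partially overlaps it — only the 56.50 mm² overlap (of its 57.28 mm²) is removed, clipping the outline — 1 connected region; the r=6 cylinder at (6.5, -3.5) contributes a regular 8-gon of circumradius 6; Merging all regions: the regions partially overlap (shared area 2.93 mm²), so overlapping operands fuse into one piece — 1 connected region. Overall, the cross-section is a single solid region. The nearest boundary edge runs (6.50, 2.50)→(10.74, 0.74); distance from the point to it = 1.73 mm. The point is inside the cross-section and 1.73 mm from the nearest boundary — more than the 1.2 mm shell width (2 × 0.6), so it's in the infill interior.

infill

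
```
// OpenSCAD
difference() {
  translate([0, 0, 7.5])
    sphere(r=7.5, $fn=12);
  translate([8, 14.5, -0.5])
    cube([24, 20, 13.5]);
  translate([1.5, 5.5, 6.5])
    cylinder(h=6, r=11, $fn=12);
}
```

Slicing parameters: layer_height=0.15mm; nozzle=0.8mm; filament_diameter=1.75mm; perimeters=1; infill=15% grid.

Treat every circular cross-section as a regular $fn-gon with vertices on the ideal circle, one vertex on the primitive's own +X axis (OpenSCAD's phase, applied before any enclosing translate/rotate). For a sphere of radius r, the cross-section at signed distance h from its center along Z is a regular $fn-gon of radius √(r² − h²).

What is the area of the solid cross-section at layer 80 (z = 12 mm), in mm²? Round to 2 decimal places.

At z = 12 mm: the r=7.5 sphere contributes a regular 12-gon of circumradius √(7.5²−4.5²) = 6.000 (area = (12/2)·6.000²·sin(360°/12) = 108.00 mm²); the 24×20 cube at (8, 14.5) contributes its full rectangle (area 480.00 mm²); the r=11 cylinder at (1.5, 5.5) contributes a regular 12-gon of circumradius 11 (area = (12/2)·11.000²·sin(360°/12) = 363.00 mm²); After the difference (first − rest): starting from the r=7.5 sphere (108.00 mm²), the 24×20 cube at (8, 14.5) misses the remaining region (no effect); the r=11 cylinder at (1.5, 5.5) partially overlaps it — only the 103.65 mm² overlap (of its 363.00 mm²) is removed, clipping the outline — area = 4.35 mm². Overall, the cross-section is a single solid region. Net area = 4.35 mm².

4.35 mm²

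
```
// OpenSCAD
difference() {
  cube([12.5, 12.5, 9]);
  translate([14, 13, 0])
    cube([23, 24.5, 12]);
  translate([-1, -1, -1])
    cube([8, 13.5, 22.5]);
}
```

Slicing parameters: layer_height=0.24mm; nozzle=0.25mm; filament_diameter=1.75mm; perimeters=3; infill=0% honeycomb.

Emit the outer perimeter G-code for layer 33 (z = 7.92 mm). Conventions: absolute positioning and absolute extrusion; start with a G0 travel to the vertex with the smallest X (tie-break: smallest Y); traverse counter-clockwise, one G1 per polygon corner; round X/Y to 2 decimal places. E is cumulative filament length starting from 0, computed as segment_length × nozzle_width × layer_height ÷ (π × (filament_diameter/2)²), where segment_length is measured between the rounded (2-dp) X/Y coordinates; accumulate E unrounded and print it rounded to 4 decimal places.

G0 X7.00 Y0.00 Z7.92
G1 X12.50 Y0.00 E0.1372
G1 X12.50 Y12.50 E0.4490
G1 X7.00 Y12.50 E0.5862
G1 X7.00 Y0.00 E0.8980

At z = 7.92 mm: the cube is present — its section is the full 12.5×12.5 rectangle; the 23×24.5 cube at (14, 13) contributes its full rectangle; the 8×13.5 cube at (-1, -1) contributes its full rectangle; Taking the first minus the rest: starting from the 12.5×12.5 cube, the 23×24.5 cube at (14, 13) misses the remaining region (no effect); the 8×13.5 cube at (-1, -1) partially overlaps it — only the 87.50 mm² overlap (of its 108.00 mm²) is removed, clipping the outline — 1 connected region. The outline is a single polygon with 4 vertices. Extrusion per mm of travel: 0.25 × 0.24 / (π × 0.875²) = 0.024945. Accumulating E over each segment gives final E = 0.8980.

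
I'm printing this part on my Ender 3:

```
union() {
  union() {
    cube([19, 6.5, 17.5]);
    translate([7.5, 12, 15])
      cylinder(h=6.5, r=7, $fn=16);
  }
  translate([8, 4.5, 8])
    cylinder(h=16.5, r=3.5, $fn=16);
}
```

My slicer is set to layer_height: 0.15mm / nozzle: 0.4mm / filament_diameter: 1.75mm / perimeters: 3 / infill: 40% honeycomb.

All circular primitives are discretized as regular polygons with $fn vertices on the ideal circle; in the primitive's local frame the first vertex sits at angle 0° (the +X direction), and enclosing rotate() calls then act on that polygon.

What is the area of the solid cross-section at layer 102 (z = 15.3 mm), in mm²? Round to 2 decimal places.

265.50 mm²

At z = 15.3 mm: the cube is present — its section is the full 19×6.5 rectangle (area 123.50 mm²); the r=7 cylinder at (7.5, 12) contributes a regular 16-gon of circumradius 7 (area = (16/2)·7.000²·sin(360°/16) = 150.01 mm²); Combining (union): the regions partially overlap — summed areas 273.51 mm² minus the doubly-counted overlap 8.01 mm² gives 265.50 mm² — area = 265.50 mm²; the cylinder at (8, 4.5): section is a regular 16-gon, circumradius r=3.5 (area = (16/2)·3.500²·sin(360°/16) = 37.50 mm²); Taking the union: the r=3.5 cylinder at (8, 4.5) lies entirely inside the result so far, so the union is just the result so far — area = 265.50 mm². Overall, the cross-section is a single solid region. Net area = 265.50 mm².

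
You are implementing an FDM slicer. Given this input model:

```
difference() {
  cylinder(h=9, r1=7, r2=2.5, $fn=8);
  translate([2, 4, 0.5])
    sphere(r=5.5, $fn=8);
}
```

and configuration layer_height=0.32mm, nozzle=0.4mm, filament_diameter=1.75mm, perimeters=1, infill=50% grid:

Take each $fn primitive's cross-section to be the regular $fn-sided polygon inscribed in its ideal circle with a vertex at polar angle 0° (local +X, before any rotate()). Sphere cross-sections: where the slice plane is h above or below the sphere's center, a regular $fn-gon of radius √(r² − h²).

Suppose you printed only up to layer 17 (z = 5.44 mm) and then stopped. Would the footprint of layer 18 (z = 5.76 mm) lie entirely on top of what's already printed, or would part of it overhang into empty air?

Compare the two slices. At z = 5.44: the cone (r1=7→r2=2.5) has section circumradius 4.280 here — a regular 8-gon (area = (8/2)·4.280²·sin(360°/8) = 51.81 mm²); the sphere at (2, 4): section is a regular 8-gon, circumradius = √(r²−h²) = √(5.5²−4.94²) = 2.418 (area = (8/2)·2.418²·sin(360°/8) = 16.54 mm²); Taking the first minus the rest: starting from the cone (51.81 mm²), the r=5.5 sphere at (2, 4) partially overlaps it — only the 5.61 mm² overlap (of its 16.54 mm²) is removed, clipping the outline — area = 46.20 mm². At z = 5.76: the cone contributes a regular 8-gon of circumradius 4.120 (interpolated between r1=7 and r2=2.5 at t=0.640) (area = (8/2)·4.120²·sin(360°/8) = 48.01 mm²); the r=5.5 sphere at (2, 4) slices to a regular 8-gon of circumradius 1.607 (√(r²−h²) with h=5.26 from center) (area = (8/2)·1.607²·sin(360°/8) = 7.30 mm²); Taking the first minus the rest: starting from the cone (48.01 mm²), the r=5.5 sphere at (2, 4) partially overlaps it — only the 1.70 mm² overlap (of its 7.30 mm²) is removed, clipping the outline — area = 46.31 mm². Checking containment: at z = 5.76 the cross-section extends beyond the z = 5.44 cross-section by about 3.23 mm².

part overhangs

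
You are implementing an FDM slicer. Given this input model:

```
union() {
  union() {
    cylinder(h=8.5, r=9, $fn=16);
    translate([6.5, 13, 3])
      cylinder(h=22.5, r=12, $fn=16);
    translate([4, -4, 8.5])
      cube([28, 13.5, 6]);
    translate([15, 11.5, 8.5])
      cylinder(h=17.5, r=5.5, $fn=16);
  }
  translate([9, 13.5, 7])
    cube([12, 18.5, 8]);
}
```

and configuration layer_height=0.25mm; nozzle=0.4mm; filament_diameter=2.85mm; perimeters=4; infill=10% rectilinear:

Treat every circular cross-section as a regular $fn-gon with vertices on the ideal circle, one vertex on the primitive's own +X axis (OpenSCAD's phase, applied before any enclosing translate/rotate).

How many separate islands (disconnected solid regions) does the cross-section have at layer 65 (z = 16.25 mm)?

At z = 16.25 mm: the cylinder does not reach this height (z outside [0, 8.5]); the r=12 cylinder at (6.5, 13) contributes a regular 16-gon of circumradius 12; the cube at (4, -4) is not intersected at this z (z outside [8.5, 14.5]); the r=5.5 cylinder at (15, 11.5) gives a regular 16-gon of circumradius 5.5 (constant along its height); Merging all regions: the regions partially overlap (shared area 75.98 mm²), so overlapping operands fuse into one piece — 1 connected region; the cube at (9, 13.5) is not intersected at this z (z outside [7, 15]); Taking the union: only that combined region is present, so the union is just that shape — 1 connected region. Overall, the cross-section is a single solid region. Island count = 1.

1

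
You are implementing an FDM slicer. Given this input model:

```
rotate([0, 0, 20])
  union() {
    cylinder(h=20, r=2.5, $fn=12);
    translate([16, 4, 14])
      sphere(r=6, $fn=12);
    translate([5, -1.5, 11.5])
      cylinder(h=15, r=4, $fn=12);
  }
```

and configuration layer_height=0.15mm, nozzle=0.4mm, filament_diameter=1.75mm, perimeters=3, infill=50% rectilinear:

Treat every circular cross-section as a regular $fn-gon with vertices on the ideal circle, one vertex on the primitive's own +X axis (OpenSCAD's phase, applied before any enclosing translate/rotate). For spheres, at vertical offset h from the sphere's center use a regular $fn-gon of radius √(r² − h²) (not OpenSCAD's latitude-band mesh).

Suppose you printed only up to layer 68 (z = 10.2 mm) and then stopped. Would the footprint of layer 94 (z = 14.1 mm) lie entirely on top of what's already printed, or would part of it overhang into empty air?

part overhangs

Compare the two slices. At z = 10.2: the cylinder: section is a regular 12-gon, circumradius r=2.5 (area = (12/2)·2.500²·sin(360°/12) = 18.75 mm²); the sphere at (16, 4): section is a regular 12-gon, circumradius = √(r²−h²) = √(6²−3.8²) = 4.643 (area = (12/2)·4.643²·sin(360°/12) = 64.68 mm²); the cylinder at (5, -1.5) is not intersected at this z (z outside [11.5, 26.5]); Merging all regions: the 2 present regions are separate (no shared area or edge), so areas and boundary lengths simply add and each stays a separate island — area = 83.43 mm²; (rotated 20° about Z; rotation is an isometry so areas/perimeters/island counts are preserved). At z = 14.1: the r=2.5 cylinder gives a regular 12-gon of circumradius 2.5 (constant along its height) (area = (12/2)·2.500²·sin(360°/12) = 18.75 mm²); the sphere at (16, 4): section is a regular 12-gon, circumradius = √(r²−h²) = √(6²−0.1²) = 5.999 (area = (12/2)·5.999²·sin(360°/12) = 107.97 mm²); the r=4 cylinder at (5, -1.5) contributes a regular 12-gon of circumradius 4 (area = (12/2)·4.000²·sin(360°/12) = 48.00 mm²); Taking the union: the regions partially overlap — summed areas 174.72 mm² minus the doubly-counted overlap 2.71 mm² gives 172.01 mm² — area = 172.01 mm²; (whole slice rotated 20° about Z — lengths, areas and connectivity unchanged). Checking containment: at z = 14.1 the cross-section extends beyond the z = 10.2 cross-section by about 88.58 mm².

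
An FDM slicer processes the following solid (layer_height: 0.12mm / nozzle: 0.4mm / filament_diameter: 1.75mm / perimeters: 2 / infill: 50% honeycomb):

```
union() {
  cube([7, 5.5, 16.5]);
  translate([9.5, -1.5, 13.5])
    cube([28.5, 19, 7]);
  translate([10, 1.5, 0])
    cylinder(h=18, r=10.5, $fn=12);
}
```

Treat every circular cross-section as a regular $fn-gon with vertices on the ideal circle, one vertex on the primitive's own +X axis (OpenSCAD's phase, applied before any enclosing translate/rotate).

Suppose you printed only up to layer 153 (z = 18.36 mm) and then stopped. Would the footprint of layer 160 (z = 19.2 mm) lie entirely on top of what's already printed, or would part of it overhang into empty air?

entirely on top

Compare the two slices. At z = 18.36: the cube does not reach this height (z outside [0, 16.5]); the cube at (9.5, -1.5) is present — its section is the full 28.5×19 rectangle (area 541.50 mm²); the cylinder at (10, 1.5) does not reach this height (z outside [0, 18]); Combining (union): only the 28.5×19 cube at (9.5, -1.5) is present, so the union is just that shape — area = 541.50 mm². At z = 19.2: the cube is not intersected at this z (z outside [0, 16.5]); the cube at (9.5, -1.5) (footprint 28.5×19) is included at this height (area 541.50 mm²); the cylinder at (10, 1.5) is not intersected at this z (z outside [0, 18]); Merging all regions: only the 28.5×19 cube at (9.5, -1.5) is present, so the union is just that shape — area = 541.50 mm². Checking containment: the cross-section at z = 19.2 is a subset of the cross-section at z = 18.36.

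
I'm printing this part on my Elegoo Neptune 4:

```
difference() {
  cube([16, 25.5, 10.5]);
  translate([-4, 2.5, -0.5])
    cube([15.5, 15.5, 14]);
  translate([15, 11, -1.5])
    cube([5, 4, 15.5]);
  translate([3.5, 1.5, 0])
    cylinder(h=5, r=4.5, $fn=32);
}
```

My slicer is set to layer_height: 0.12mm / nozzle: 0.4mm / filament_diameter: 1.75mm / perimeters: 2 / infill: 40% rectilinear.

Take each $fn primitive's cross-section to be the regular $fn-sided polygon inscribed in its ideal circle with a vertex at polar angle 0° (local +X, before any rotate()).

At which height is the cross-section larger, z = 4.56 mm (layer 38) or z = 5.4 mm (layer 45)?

Layer 38 (z = 4.56): the cube is present — its section is the full 16×25.5 rectangle (area 408.00 mm²); the cube at (-4, 2.5) is present — its section is the full 15.5×15.5 rectangle (area 240.25 mm²); the 5×4 cube at (15, 11) contributes its full rectangle (area 20.00 mm²); the r=4.5 cylinder at (3.5, 1.5) gives a regular 32-gon of circumradius 4.5 (constant along its height) (area = (32/2)·4.500²·sin(360°/32) = 63.21 mm²); After the difference (first − rest): starting from the 16×25.5 cube (408.00 mm²), the 15.5×15.5 cube at (-4, 2.5) partially overlaps it — only the 178.25 mm² overlap (of its 240.25 mm²) is removed, clipping the outline; the 5×4 cube at (15, 11) partially overlaps it — only the 4.00 mm² overlap (of its 20.00 mm²) is removed, clipping the outline; the r=4.5 cylinder at (3.5, 1.5) partially overlaps it — only the 19.80 mm² overlap (of its 63.21 mm²) is removed, clipping the outline — area = 205.95 mm². So its area = 205.95 mm². Layer 45 (z = 5.4): the 16×25.5 cube contributes its full rectangle (area 408.00 mm²); the 15.5×15.5 cube at (-4, 2.5) contributes its full rectangle (area 240.25 mm²); the cube at (15, 11) (footprint 5×4) is included at this height (area 20.00 mm²); the cylinder at (3.5, 1.5) is absent (z outside [0, 5]); Taking the first minus the rest: starting from the 16×25.5 cube (408.00 mm²), the 15.5×15.5 cube at (-4, 2.5) partially overlaps it — only the 178.25 mm² overlap (of its 240.25 mm²) is removed, clipping the outline; the 5×4 cube at (15, 11) partially overlaps it — only the 4.00 mm² overlap (of its 20.00 mm²) is removed, clipping the outline — area = 225.75 mm². So its area = 225.75 mm². Layer 45 is larger (225.75 vs 205.95 mm²).

layer 45 (z = 5.4 mm)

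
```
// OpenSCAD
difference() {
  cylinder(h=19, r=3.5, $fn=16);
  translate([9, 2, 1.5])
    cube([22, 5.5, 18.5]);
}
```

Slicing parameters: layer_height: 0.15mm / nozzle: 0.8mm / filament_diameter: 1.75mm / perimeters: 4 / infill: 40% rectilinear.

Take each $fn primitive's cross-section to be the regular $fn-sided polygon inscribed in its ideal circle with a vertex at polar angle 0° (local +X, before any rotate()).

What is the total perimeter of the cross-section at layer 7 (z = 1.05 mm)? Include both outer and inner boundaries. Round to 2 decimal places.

21.85 mm

At z = 1.05 mm: the cylinder: section is a regular 16-gon, circumradius r=3.5 (perimeter = 2·16·3.500·sin(180°/16) = 21.85 mm); the cube at (9, 2) does not reach this height (z outside [1.5, 20]); Taking the first minus the rest: none of the subtracted shapes is present at this height, so the r=3.5 cylinder is unchanged — boundary = 21.85 mm. Overall, the cross-section is a single solid region. Total boundary length (outer) = 21.85 mm.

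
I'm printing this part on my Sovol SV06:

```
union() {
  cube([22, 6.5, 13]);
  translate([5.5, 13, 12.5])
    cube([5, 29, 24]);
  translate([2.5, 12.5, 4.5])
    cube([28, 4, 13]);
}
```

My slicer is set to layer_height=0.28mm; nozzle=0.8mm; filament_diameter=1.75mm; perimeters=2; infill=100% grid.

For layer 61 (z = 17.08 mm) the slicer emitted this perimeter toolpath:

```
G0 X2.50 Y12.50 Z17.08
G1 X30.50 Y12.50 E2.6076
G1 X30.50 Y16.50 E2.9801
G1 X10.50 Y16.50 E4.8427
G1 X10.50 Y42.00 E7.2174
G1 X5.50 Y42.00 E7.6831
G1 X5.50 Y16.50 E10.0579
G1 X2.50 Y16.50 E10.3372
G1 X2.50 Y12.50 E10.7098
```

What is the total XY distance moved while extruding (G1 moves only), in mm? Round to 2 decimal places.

Sum the Euclidean lengths of each G1 segment: total = 115.00 mm.

115.00 mm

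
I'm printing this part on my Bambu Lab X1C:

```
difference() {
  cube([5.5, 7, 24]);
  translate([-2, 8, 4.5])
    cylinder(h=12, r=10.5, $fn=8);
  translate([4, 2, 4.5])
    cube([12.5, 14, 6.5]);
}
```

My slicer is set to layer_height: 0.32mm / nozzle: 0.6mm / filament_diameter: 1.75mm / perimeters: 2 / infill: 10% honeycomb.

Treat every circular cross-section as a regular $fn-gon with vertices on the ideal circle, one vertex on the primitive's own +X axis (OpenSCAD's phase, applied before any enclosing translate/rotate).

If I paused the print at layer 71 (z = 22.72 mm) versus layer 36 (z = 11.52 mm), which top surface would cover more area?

Layer 71 (z = 22.72): the 5.5×7 cube contributes its full rectangle (area 38.50 mm²); the cylinder at (-2, 8) does not reach this height (z outside [4.5, 16.5]); the cube at (4, 2) is absent (z outside [4.5, 11]); Taking the first minus the rest: none of the subtracted shapes is present at this height, so the 5.5×7 cube is unchanged — area = 38.50 mm². So its area = 38.50 mm². Layer 36 (z = 11.52): the cube is present — its section is the full 5.5×7 rectangle (area 38.50 mm²); the r=10.5 cylinder at (-2, 8) gives a regular 8-gon of circumradius 10.5 (constant along its height) (area = (8/2)·10.500²·sin(360°/8) = 311.83 mm²); the cube at (4, 2) does not reach this height (z outside [4.5, 11]); After the difference (first − rest): starting from the 5.5×7 cube (38.50 mm²), the r=10.5 cylinder at (-2, 8) partially overlaps it — only the 38.05 mm² overlap (of its 311.83 mm²) is removed, clipping the outline — area = 0.45 mm². So its area = 0.45 mm². Layer 71 is larger (38.50 vs 0.45 mm²).

layer 71 (z = 22.72 mm)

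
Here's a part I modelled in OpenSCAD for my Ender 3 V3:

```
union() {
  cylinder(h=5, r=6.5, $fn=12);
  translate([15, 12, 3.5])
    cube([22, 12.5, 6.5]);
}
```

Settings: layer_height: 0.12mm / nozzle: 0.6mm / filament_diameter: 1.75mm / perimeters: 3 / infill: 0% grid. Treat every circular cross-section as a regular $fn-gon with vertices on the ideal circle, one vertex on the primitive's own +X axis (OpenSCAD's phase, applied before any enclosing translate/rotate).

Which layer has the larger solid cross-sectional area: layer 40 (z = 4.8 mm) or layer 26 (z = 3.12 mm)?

Layer 40 (z = 4.8): the cylinder: section is a regular 12-gon, circumradius r=6.5 (area = (12/2)·6.500²·sin(360°/12) = 126.75 mm²); the cube at (15, 12) is present — its section is the full 22×12.5 rectangle (area 275.00 mm²); Combining (union): the 2 present regions are separate (no shared area or edge), so areas and boundary lengths simply add and each stays a separate island — area = 401.75 mm². So its area = 401.75 mm². Layer 26 (z = 3.12): the r=6.5 cylinder contributes a regular 12-gon of circumradius 6.5 (area = (12/2)·6.500²·sin(360°/12) = 126.75 mm²); the cube at (15, 12) does not reach this height (z outside [3.5, 10]); Taking the union: only the r=6.5 cylinder is present, so the union is just that shape — area = 126.75 mm². So its area = 126.75 mm². Layer 40 is larger (401.75 vs 126.75 mm²).

layer 40 (z = 4.8 mm)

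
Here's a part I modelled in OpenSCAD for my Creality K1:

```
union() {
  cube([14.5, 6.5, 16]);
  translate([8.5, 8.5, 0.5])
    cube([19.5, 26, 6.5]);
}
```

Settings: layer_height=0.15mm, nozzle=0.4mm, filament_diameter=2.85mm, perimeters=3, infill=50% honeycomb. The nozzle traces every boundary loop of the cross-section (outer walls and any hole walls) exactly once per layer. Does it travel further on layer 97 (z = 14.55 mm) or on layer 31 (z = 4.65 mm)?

Layer 97 (z = 14.55): the cube is present — its section is the full 14.5×6.5 rectangle (perimeter 42.00 mm); the cube at (8.5, 8.5) does not reach this height (z outside [0.5, 7]); Merging all regions: only the 14.5×6.5 cube is present, so the union is just that shape — boundary = 42.00 mm. So its perimeter = 42.00 mm. Layer 31 (z = 4.65): the cube is present — its section is the full 14.5×6.5 rectangle (perimeter 42.00 mm); the cube at (8.5, 8.5) is present — its section is the full 19.5×26 rectangle (perimeter 91.00 mm); Merging all regions: the 2 present regions are separate (no shared area or edge), so areas and boundary lengths simply add and each stays a separate island — boundary = 133.00 mm. So its perimeter = 133.00 mm. Layer 31 is larger (133.00 vs 42.00 mm).

layer 31 (z = 4.65 mm)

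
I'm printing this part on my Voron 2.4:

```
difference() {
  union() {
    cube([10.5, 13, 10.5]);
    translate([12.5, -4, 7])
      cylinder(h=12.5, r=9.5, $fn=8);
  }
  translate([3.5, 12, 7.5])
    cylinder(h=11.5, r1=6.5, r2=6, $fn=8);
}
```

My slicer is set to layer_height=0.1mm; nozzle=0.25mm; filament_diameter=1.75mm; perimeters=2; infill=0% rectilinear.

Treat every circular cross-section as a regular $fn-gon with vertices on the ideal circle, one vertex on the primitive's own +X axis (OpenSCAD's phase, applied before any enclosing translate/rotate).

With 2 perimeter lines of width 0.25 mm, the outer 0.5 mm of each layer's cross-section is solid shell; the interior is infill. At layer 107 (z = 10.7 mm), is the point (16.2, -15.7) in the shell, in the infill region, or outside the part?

outside

At z = 10.7 mm: the cube is not intersected at this z (z outside [0, 10.5]); the cylinder at (12.5, -4): section is a regular 8-gon, circumradius r=9.5; Merging all regions: only the r=9.5 cylinder at (12.5, -4) is present, so the union is just that shape — 1 connected region; the cone at (3.5, 12) (r1=6.5→r2=6) has section circumradius 6.361 here — a regular 8-gon; After the difference (first − rest): starting from that combined region, the cone at (3.5, 12) misses the remaining region (no effect) — 1 connected region. Overall, the cross-section is a single solid region. The nearest boundary edge runs (19.22, -10.72)→(12.50, -13.50); distance from the point to it = 3.45 mm. The point is not inside any of the regions above, so it lies outside the cross-section (3.45 mm from the nearest boundary).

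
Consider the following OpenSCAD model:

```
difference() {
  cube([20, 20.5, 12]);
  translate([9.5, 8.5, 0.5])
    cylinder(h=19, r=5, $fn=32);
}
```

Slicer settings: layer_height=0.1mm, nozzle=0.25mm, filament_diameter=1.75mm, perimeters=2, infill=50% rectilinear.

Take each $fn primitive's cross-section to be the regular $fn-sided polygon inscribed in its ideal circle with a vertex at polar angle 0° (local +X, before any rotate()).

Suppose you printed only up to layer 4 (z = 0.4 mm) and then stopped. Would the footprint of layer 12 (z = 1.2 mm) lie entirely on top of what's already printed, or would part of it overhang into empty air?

Compare the two slices. At z = 0.4: the 20×20.5 cube contributes its full rectangle (area 410.00 mm²); the cylinder at (9.5, 8.5) is not intersected at this z (z outside [0.5, 19.5]); Subtracting the remaining from the first: none of the subtracted shapes is present at this height, so the 20×20.5 cube is unchanged — area = 410.00 mm². At z = 1.2: the cube is present — its section is the full 20×20.5 rectangle (area 410.00 mm²); the cylinder at (9.5, 8.5): section is a regular 32-gon, circumradius r=5 (area = (32/2)·5.000²·sin(360°/32) = 78.04 mm²); Subtracting the remaining from the first: starting from the 20×20.5 cube (410.00 mm²), the r=5 cylinder at (9.5, 8.5) lies wholly inside it (removes its full 78.04 mm² and its 31.37 mm outline becomes a hole wall) — area = 331.96 mm². Checking containment: the cross-section at z = 1.2 is a subset of the cross-section at z = 0.4.

entirely on top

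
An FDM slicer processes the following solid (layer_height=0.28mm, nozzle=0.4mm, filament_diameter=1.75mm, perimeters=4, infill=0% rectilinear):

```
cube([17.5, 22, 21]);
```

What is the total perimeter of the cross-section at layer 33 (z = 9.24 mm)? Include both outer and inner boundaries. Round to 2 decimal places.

79.00 mm

At z = 9.24 mm: the 17.5×22 cube contributes its full rectangle (perimeter 79.00 mm). Overall, the cross-section is a single solid region. Total boundary length (outer) = 79.00 mm.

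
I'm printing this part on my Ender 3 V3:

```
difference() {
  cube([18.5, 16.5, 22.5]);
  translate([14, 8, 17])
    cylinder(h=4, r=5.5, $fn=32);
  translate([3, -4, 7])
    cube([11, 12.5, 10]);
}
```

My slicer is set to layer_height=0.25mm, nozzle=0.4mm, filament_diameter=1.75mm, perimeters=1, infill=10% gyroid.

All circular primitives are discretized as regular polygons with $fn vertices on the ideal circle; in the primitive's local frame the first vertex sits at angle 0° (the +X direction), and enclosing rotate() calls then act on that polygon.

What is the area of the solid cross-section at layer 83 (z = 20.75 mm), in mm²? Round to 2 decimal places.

At z = 20.75 mm: the 18.5×16.5 cube contributes its full rectangle (area 305.25 mm²); the cylinder at (14, 8): section is a regular 32-gon, circumradius r=5.5 (area = (32/2)·5.500²·sin(360°/32) = 94.42 mm²); the cube at (3, -4) does not reach this height (z outside [7, 17]); Subtracting the remaining from the first: starting from the 18.5×16.5 cube (305.25 mm²), the r=5.5 cylinder at (14, 8) partially overlaps it — only the 90.24 mm² overlap (of its 94.42 mm²) is removed, clipping the outline — area = 215.01 mm². Overall, the cross-section is a single solid region. Net area = 215.01 mm².

215.01 mm²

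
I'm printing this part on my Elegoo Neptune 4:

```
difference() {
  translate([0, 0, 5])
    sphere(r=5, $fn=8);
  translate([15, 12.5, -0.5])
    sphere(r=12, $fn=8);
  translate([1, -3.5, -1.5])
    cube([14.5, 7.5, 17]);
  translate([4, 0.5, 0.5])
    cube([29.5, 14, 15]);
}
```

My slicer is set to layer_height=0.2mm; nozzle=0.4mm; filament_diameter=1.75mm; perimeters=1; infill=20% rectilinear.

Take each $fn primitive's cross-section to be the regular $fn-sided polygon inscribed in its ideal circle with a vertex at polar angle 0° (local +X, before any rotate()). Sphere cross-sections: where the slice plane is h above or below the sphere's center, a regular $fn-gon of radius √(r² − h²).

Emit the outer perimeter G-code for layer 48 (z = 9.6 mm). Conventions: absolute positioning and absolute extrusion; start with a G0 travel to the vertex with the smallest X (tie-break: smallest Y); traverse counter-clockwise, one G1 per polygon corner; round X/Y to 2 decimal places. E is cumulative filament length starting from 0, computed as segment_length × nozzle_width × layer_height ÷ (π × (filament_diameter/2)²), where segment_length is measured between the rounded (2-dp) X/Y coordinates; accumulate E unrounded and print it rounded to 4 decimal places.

G0 X-1.96 Y0.00 Z9.60
G1 X-1.39 Y-1.39 E0.0500
G1 X0.00 Y-1.96 E0.0999
G1 X1.00 Y-1.55 E0.1359
G1 X1.00 Y1.55 E0.2390
G1 X0.00 Y1.96 E0.2749
G1 X-1.39 Y1.39 E0.3249
G1 X-1.96 Y0.00 E0.3749

At z = 9.6 mm: the r=5 sphere contributes a regular 8-gon of circumradius √(5²−4.6²) = 1.960; the sphere at (15, 12.5): section is a regular 8-gon, circumradius = √(r²−h²) = √(12²−10.1²) = 6.480; the 14.5×7.5 cube at (1, -3.5) contributes its full rectangle; the 29.5×14 cube at (4, 0.5) contributes its full rectangle; After the difference (first − rest): starting from the r=5 sphere, the r=12 sphere at (15, 12.5) misses the remaining region (no effect); the 14.5×7.5 cube at (1, -3.5) partially overlaps it — only the 1.93 mm² overlap (of its 108.75 mm²) is removed, clipping the outline; the 29.5×14 cube at (4, 0.5) misses the remaining region (no effect) — 1 connected region. The outline is a single polygon with 7 vertices. Extrusion per mm of travel: 0.4 × 0.2 / (π × 0.875²) = 0.033260. Accumulating E over each segment gives final E = 0.3749.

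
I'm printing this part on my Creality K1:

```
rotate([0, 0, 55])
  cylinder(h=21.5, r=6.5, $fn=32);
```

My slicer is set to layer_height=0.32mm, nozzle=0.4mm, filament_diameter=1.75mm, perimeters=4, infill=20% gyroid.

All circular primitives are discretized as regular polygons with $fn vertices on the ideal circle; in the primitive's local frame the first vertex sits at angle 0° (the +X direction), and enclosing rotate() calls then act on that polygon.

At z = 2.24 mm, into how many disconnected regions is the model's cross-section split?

At z = 2.24 mm: the r=6.5 cylinder contributes a regular 32-gon of circumradius 6.5; (whole slice rotated 55° about Z — lengths, areas and connectivity unchanged). The result has 1 disconnected region.

1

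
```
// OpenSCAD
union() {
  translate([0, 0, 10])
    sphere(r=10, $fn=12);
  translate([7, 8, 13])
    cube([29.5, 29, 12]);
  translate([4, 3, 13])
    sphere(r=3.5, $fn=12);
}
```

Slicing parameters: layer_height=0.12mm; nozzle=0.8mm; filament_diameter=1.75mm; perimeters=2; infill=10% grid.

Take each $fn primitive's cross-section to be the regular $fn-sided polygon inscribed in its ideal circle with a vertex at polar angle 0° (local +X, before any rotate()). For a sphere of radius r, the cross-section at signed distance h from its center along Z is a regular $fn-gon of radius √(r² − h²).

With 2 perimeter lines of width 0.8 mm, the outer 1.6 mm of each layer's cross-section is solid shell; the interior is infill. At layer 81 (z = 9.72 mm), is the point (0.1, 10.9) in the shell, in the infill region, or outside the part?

At z = 9.72 mm: the r=10 sphere slices to a regular 12-gon of circumradius 9.996 (√(r²−h²) with h=0.28 from center); the cube at (7, 8) does not reach this height (z outside [13, 25]); the sphere at (4, 3): section is a regular 12-gon, circumradius = √(r²−h²) = √(3.5²−3.28²) = 1.221; Merging all regions: the r=3.5 sphere at (4, 3) lies entirely inside the r=10 sphere, so the union is just the r=10 sphere — 1 connected region. Overall, the cross-section is a single solid region. The nearest boundary edge runs (-5.00, 8.66)→(0.00, 10.00); distance from the point to it = 0.91 mm. The point is not inside any of the regions above, so it lies outside the cross-section (0.91 mm from the nearest boundary).

outside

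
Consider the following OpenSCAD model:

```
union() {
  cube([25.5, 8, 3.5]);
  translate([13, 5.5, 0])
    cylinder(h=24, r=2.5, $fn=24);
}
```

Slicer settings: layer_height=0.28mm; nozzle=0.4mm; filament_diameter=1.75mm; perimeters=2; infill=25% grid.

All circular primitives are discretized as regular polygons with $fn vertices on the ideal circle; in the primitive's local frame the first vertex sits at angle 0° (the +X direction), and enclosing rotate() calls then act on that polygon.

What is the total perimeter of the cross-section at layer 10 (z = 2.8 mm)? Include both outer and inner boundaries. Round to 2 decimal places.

67.00 mm

At z = 2.8 mm: the cube is present — its section is the full 25.5×8 rectangle (perimeter 67.00 mm); the r=2.5 cylinder at (13, 5.5) gives a regular 24-gon of circumradius 2.5 (constant along its height) (perimeter = 2·24·2.500·sin(180°/24) = 15.66 mm); Taking the union: the r=2.5 cylinder at (13, 5.5) lies entirely inside the 25.5×8 cube, so the union is just the 25.5×8 cube — boundary = 67.00 mm. Overall, the cross-section is a single solid region. Total boundary length (outer) = 67.00 mm.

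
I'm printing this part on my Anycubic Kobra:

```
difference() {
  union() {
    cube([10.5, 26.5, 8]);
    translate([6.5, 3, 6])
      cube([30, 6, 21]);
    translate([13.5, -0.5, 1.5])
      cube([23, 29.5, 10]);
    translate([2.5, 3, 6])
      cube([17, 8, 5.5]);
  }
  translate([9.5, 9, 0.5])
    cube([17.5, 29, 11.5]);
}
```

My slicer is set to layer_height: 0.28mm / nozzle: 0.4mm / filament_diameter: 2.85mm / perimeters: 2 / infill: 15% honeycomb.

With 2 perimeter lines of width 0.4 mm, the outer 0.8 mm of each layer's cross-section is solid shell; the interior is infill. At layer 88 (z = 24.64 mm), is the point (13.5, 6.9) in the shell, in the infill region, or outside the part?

infill

At z = 24.64 mm: the cube is absent (z outside [0, 8]); the 30×6 cube at (6.5, 3) contributes its full rectangle; the cube at (13.5, -0.5) is not intersected at this z (z outside [1.5, 11.5]); the cube at (2.5, 3) is absent (z outside [6, 11.5]); Merging all regions: only the 30×6 cube at (6.5, 3) is present, so the union is just that shape — 1 connected region; the cube at (9.5, 9) is not intersected at this z (z outside [0.5, 12]); Subtracting the remaining from the first: none of the subtracted shapes is present at this height, so that combined region is unchanged — 1 connected region. Overall, the cross-section is a single solid region. The nearest boundary edge runs (36.50, 9.00)→(6.50, 9.00); distance from the point to it = 2.10 mm. The point is inside the cross-section and 2.10 mm from the nearest boundary — more than the 0.8 mm shell width (2 × 0.4), so it's in the infill interior.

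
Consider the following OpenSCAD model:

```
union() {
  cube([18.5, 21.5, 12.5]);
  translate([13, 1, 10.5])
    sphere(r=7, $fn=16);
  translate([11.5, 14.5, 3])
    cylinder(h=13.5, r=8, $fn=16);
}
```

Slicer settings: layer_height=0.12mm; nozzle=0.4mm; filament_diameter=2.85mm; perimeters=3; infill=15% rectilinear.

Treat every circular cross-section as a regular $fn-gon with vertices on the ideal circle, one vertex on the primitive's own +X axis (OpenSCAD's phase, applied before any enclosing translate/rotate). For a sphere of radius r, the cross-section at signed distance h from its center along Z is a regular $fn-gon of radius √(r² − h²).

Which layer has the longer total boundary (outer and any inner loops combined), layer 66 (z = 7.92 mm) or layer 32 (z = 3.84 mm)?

layer 66 (z = 7.92 mm)

Layer 66 (z = 7.92): the cube is present — its section is the full 18.5×21.5 rectangle (perimeter 80.00 mm); the r=7 sphere at (13, 1) contributes a regular 16-gon of circumradius √(7²−2.58²) = 6.507 (perimeter = 2·16·6.507·sin(180°/16) = 40.62 mm); the r=8 cylinder at (11.5, 14.5) contributes a regular 16-gon of circumradius 8 (perimeter = 2·16·8.000·sin(180°/16) = 49.94 mm); Combining (union): the regions partially overlap (shared area 261.60 mm²), so the edge portions inside another operand are dropped and the merged outline is re-measured after clipping — boundary = 87.40 mm. So its perimeter = 87.40 mm. Layer 32 (z = 3.84): the 18.5×21.5 cube contributes its full rectangle (perimeter 80.00 mm); the sphere at (13, 1): section is a regular 16-gon, circumradius = √(r²−h²) = √(7²−6.66²) = 2.155 (perimeter = 2·16·2.155·sin(180°/16) = 13.45 mm); the r=8 cylinder at (11.5, 14.5) gives a regular 16-gon of circumradius 8 (constant along its height) (perimeter = 2·16·8.000·sin(180°/16) = 49.94 mm); Taking the union: the regions partially overlap (shared area 198.17 mm²), so the edge portions inside another operand are dropped and the merged outline is re-measured after clipping — boundary = 81.59 mm. So its perimeter = 81.59 mm. Layer 66 is larger (87.40 vs 81.59 mm).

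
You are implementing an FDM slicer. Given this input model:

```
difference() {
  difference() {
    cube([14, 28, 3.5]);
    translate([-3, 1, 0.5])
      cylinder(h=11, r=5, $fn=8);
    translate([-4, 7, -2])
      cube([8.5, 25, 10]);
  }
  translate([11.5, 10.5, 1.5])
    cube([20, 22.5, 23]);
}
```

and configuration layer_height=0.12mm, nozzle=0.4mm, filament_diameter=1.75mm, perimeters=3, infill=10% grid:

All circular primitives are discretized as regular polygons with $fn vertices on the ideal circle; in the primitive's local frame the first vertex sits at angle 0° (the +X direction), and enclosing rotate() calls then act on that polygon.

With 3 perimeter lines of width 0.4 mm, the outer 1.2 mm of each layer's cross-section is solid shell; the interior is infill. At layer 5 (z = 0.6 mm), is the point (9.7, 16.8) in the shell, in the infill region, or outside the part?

At z = 0.6 mm: the cube (footprint 14×28) is included at this height; the r=5 cylinder at (-3, 1) gives a regular 8-gon of circumradius 5 (constant along its height); the 8.5×25 cube at (-4, 7) contributes its full rectangle; After the difference (first − rest): starting from the 14×28 cube, the r=5 cylinder at (-3, 1) partially overlaps it — only the 6.33 mm² overlap (of its 70.71 mm²) is removed, clipping the outline; the 8.5×25 cube at (-4, 7) partially overlaps it — only the 94.50 mm² overlap (of its 212.50 mm²) is removed, clipping the outline — 1 connected region; the cube at (11.5, 10.5) is absent (z outside [1.5, 24.5]); Taking the first minus the rest: none of the subtracted shapes is present at this height, so the result so far is unchanged — 1 connected region. Overall, the cross-section is a single solid region. The nearest boundary edge runs (14.00, 28.00)→(14.00, 0.00); distance from the point to it = 4.30 mm. The point is inside the cross-section and 4.30 mm from the nearest boundary — more than the 1.2 mm shell width (3 × 0.4), so it's in the infill interior.

infill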